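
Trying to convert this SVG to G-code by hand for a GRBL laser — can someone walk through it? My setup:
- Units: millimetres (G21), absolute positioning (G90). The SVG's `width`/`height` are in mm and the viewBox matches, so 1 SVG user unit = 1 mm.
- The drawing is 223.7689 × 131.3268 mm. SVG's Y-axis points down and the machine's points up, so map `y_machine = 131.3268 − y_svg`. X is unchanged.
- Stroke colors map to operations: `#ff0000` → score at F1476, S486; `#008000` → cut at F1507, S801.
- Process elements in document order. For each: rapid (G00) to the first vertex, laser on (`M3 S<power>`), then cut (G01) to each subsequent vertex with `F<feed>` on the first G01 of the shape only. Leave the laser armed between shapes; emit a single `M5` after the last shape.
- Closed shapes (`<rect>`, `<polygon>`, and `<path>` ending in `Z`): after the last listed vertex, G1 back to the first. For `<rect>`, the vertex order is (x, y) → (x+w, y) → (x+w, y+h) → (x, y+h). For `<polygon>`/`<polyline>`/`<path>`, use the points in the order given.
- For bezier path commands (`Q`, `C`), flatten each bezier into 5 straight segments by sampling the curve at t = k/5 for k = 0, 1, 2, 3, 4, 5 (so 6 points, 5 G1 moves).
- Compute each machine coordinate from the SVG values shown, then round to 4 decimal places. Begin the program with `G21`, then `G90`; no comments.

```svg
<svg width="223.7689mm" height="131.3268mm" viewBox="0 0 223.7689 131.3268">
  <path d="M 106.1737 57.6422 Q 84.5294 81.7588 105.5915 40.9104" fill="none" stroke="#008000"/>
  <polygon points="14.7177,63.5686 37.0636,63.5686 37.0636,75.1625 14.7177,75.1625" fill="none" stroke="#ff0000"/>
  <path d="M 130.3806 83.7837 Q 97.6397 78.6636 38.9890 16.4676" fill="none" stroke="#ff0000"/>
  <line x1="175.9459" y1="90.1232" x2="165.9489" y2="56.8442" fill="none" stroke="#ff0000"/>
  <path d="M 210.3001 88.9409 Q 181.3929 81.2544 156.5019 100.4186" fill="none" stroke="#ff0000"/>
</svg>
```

G21
G90
G00 X106.1737 Y73.6846
M3 S801
G01 X99.2242 Y66.6366 F1507
G01 X95.6913 Y64.7857
G01 X95.5748 Y68.1321
G01 X98.8749 Y76.6756
G01 X105.5915 Y90.4164
G00 X14.7177 Y67.7582
M3 S486
G01 X37.0636 Y67.7582 F1476
G01 X37.0636 Y56.1643
G01 X14.7177 Y56.1643
G01 X14.7177 Y67.7582
G00 X130.3806 Y47.5431
M3 S486
G01 X116.2478 Y51.8742 F1476
G01 X100.0423 Y60.7713
G01 X81.7640 Y74.2345
G01 X61.4129 Y92.2638
G01 X38.9890 Y114.8592
G00 X175.9459 Y41.2036
M3 S486
G01 X165.9489 Y74.4826 F1476
G00 X210.3001 Y42.3859
M3 S486
G01 X198.8979 Y44.3865 F1476
G01 X187.8169 Y44.2390
G01 X177.0573 Y41.9434
G01 X166.6189 Y37.4999
G01 X156.5019 Y30.9082
M5

Since the viewBox matches the mm dimensions, user units are millimetres directly. The only transform is the Y-flip y_m = 131.3268 − y_svg.

Shape 1 is a quadratic bezier drawn with `<path>`. Its stroke #008000 means cut at S801, F1507. After flipping Y the toolpath is (106.1737,73.6846) → (99.2242,66.6366) → (95.6913,64.7857) → (95.5748,68.1321) → (98.8749,76.6756) → (105.5915,90.4164).

Shape 2 is a rectangle drawn with `<polygon>`. Its stroke #ff0000 means score at S486, F1476. After flipping Y the toolpath is (14.7177,67.7582) → (37.0636,67.7582) → (37.0636,56.1643) → (14.7177,56.1643) → (14.7177,67.7582), returning to the start.

Shape 3 is a quadratic bezier drawn with `<path>`. Its stroke #ff0000 means score at S486, F1476. After flipping Y the toolpath is (130.3806,47.5431) → (116.2478,51.8742) → (100.0423,60.7713) → (81.7640,74.2345) → (61.4129,92.2638) → (38.9890,114.8592).

Shape 4 is a line segment drawn with `<line>`. Its stroke #ff0000 means score at S486, F1476. After flipping Y the toolpath is (175.9459,41.2036) → (165.9489,74.4826).

Shape 5 is a quadratic bezier drawn with `<path>`. Its stroke #ff0000 means score at S486, F1476. After flipping Y the toolpath is (210.3001,42.3859) → (198.8979,44.3865) → (187.8169,44.2390) → (177.0573,41.9434) → (166.6189,37.4999) → (156.5019,30.9082).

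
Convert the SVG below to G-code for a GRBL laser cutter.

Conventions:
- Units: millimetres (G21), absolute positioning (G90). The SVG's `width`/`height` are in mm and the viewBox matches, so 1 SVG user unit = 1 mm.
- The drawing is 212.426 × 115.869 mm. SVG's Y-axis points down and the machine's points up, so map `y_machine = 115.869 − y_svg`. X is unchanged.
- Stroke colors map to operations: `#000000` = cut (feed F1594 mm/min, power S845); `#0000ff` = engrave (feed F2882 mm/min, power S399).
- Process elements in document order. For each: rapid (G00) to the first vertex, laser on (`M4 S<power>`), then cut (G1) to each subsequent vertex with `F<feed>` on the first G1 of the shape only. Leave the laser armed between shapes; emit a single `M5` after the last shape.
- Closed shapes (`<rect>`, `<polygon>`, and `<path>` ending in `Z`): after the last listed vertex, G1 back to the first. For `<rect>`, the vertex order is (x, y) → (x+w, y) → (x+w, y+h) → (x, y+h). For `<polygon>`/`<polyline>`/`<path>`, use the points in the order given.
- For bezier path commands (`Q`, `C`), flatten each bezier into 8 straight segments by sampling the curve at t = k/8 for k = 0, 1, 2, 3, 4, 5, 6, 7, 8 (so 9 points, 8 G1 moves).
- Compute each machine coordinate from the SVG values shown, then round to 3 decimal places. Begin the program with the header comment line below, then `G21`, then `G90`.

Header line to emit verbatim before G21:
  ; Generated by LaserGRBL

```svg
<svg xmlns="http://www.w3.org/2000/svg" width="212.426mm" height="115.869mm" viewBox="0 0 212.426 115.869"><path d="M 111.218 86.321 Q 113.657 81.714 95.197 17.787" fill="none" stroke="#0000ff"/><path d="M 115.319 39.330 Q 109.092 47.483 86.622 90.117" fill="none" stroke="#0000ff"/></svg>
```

1 u = 1 mm; y_m = 115.869 − y.

[1] `<path>` quadratic bezier, #0000ff→engrave S399 F2882: (111.218,29.548) → (111.501,31.627) → (111.131,35.559) → (110.108,41.345) → (108.432,48.985) → (106.103,58.479) → (103.121,69.826) → (99.485,83.027) → (95.197,98.082)

[2] `<path>` quadratic bezier, #0000ff→engrave S399 F2882: (115.319,76.539) → (113.508,73.962) → (111.190,70.307) → (108.365,65.575) → (105.031,59.766) → (101.190,52.879) → (96.842,44.914) → (91.986,35.872) → (86.622,25.752)

; Generated by LaserGRBL
G21
G90
G00 X111.218 Y29.548
M4 S399
G1 X111.501 Y31.627 F2882
G1 X111.131 Y35.559
G1 X110.108 Y41.345
G1 X108.432 Y48.985
G1 X106.103 Y58.479
G1 X103.121 Y69.826
G1 X99.485 Y83.027
G1 X95.197 Y98.082
G00 X115.319 Y76.539
M4 S399
G1 X113.508 Y73.962 F2882
G1 X111.190 Y70.307
G1 X108.365 Y65.575
G1 X105.031 Y59.766
G1 X101.190 Y52.879
G1 X96.842 Y44.914
G1 X91.986 Y35.872
G1 X86.622 Y25.752
M5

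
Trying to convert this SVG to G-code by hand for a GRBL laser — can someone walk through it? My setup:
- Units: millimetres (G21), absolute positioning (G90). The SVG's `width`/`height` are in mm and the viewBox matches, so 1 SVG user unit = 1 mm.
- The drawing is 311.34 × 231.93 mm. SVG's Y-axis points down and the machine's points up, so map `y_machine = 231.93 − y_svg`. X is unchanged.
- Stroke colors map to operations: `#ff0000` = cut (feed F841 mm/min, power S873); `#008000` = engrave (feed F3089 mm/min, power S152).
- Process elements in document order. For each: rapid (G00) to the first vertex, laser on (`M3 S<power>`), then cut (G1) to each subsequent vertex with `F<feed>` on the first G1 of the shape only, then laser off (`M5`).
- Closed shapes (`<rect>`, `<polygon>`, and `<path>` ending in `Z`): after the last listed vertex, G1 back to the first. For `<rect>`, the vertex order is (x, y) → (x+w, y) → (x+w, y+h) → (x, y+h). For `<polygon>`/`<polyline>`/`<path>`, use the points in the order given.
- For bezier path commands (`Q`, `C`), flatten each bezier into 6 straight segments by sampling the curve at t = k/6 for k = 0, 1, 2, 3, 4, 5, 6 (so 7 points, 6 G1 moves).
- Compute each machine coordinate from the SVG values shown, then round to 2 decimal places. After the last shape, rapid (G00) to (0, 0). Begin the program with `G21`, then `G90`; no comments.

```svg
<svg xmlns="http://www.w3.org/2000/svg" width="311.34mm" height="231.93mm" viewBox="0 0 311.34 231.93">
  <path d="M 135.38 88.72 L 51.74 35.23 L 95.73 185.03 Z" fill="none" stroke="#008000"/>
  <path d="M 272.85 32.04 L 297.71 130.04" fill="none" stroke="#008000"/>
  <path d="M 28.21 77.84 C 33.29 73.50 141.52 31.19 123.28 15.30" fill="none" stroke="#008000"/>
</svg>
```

viewBox `0 0 311.34 231.93` with mm width/height → 1 unit = 1 mm. Flip: y_m = 231.93 − y_svg.

**Shape 1** — `<path>` closed polygon, stroke `#008000` → engrave (S152, F3089). Machine vertices: (135.38,143.21) → (51.74,196.70) → (95.73,46.90) → (135.38,143.21). Closed: final G1 returns to the first vertex.

**Shape 2** — `<path>` line segment, stroke `#008000` → engrave (S152, F3089). Machine vertices: (272.85,199.89) → (297.71,101.89). Open path.

**Shape 3** — `<path>` cubic bezier, stroke `#008000` → engrave (S152, F3089). Control points (SVG): P0=(28.21,77.84), P1=(33.29,73.50), P2=(141.52,31.19), P3=(123.28,15.30); sampled at t=k/6. Machine vertices: (28.21,154.09) → (38.28,159.13) → (59.17,168.70) → (84.49,181.03) → (107.87,194.32) → (122.92,206.78) → (123.28,216.63). Open path.

G21
G90
G00 X135.38 Y143.21
M3 S152
G1 X51.74 Y196.70 F3089
G1 X95.73 Y46.90
G1 X135.38 Y143.21
M5
G00 X272.85 Y199.89
M3 S152
G1 X297.71 Y101.89 F3089
M5
G00 X28.21 Y154.09
M3 S152
G1 X38.28 Y159.13 F3089
G1 X59.17 Y168.70
G1 X84.49 Y181.03
G1 X107.87 Y194.32
G1 X122.92 Y206.78
G1 X123.28 Y216.63
M5
G00 X0.00 Y0.00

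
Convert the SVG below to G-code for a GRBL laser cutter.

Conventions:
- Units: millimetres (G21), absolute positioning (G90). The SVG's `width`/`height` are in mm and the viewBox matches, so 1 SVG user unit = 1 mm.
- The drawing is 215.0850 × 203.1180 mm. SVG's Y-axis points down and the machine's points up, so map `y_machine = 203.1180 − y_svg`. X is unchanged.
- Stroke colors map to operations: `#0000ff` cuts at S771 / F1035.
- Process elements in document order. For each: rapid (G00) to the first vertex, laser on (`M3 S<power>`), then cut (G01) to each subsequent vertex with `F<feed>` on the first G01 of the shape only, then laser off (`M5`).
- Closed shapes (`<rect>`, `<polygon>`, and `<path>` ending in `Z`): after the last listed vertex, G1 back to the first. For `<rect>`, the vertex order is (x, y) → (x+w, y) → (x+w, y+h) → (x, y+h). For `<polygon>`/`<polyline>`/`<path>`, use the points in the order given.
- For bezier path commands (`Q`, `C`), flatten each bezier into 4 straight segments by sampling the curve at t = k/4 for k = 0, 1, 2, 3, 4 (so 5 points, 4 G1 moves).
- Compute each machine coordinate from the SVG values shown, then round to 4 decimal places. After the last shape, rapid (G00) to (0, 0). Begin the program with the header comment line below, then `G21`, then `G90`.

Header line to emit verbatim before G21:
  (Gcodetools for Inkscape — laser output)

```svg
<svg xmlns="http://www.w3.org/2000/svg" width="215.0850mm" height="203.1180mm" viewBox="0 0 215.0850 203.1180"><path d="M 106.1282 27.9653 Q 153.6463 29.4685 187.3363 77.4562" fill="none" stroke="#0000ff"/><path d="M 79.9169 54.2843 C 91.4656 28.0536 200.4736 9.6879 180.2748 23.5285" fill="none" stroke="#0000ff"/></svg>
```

viewBox `0 0 215.0850 203.1180` with mm width/height → 1 unit = 1 mm. Flip: y_m = 203.1180 − y_svg.

**Shape 1** — `<path>` quadratic bezier, stroke `#0000ff` → cut (S771, F1035). Control points (SVG): P0=(106.1282,27.9653), P1=(153.6463,29.4685), P2=(187.3363,77.4562); sampled at t=k/4. Machine vertices: (106.1282,175.1527) → (129.0230,171.4958) → (150.1893,162.0284) → (169.6270,146.7504) → (187.3363,125.6618). Open path.

**Shape 2** — `<path>` cubic bezier, stroke `#0000ff` → cut (S771, F1035). Control points (SVG): P0=(79.9169,54.2843), P1=(91.4656,28.0536), P2=(200.4736,9.6879), P3=(180.2748,23.5285); sampled at t=k/4. Machine vertices: (79.9169,148.8337) → (103.3104,166.6517) → (142.0012,179.2383) → (174.7393,184.3116) → (180.2748,179.5895). Open path.

(Gcodetools for Inkscape — laser output)
G21
G90
G00 X106.1282 Y175.1527
M3 S771
G01 X129.0230 Y171.4958 F1035
G01 X150.1893 Y162.0284
G01 X169.6270 Y146.7504
G01 X187.3363 Y125.6618
M5
G00 X79.9169 Y148.8337
M3 S771
G01 X103.3104 Y166.6517 F1035
G01 X142.0012 Y179.2383
G01 X174.7393 Y184.3116
G01 X180.2748 Y179.5895
M5
G00 X0.0000 Y0.0000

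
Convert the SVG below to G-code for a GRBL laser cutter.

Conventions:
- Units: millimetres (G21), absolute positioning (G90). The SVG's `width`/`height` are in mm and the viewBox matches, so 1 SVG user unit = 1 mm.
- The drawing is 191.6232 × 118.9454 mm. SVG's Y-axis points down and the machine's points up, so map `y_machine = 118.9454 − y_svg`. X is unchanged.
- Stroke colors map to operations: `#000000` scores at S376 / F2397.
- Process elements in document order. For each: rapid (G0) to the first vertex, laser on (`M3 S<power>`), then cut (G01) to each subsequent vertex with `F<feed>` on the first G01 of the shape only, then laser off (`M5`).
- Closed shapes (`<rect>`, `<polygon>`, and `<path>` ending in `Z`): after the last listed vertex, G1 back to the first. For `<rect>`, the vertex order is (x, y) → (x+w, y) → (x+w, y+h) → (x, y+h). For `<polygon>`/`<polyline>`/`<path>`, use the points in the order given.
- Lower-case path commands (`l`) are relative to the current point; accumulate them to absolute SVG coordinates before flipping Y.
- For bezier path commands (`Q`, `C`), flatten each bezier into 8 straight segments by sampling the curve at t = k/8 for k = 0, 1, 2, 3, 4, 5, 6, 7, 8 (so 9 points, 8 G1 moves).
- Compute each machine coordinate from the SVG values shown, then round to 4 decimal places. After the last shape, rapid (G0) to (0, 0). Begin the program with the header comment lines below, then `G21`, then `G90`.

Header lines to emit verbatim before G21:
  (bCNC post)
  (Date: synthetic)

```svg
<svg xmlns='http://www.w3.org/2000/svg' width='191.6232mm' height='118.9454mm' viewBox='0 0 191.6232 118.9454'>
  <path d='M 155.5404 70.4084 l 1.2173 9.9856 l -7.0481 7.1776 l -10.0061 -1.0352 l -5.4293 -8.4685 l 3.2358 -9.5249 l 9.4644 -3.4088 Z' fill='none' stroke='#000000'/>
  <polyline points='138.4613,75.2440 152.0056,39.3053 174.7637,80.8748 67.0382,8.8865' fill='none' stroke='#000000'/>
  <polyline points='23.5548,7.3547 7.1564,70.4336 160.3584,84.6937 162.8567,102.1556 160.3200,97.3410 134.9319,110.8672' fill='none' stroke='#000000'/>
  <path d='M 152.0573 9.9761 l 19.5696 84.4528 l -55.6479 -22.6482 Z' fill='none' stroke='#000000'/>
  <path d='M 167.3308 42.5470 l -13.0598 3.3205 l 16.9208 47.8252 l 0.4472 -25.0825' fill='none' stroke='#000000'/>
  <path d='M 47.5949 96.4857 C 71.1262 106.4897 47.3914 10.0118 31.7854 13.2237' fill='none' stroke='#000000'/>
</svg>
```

(bCNC post)
(Date: synthetic)
G21
G90
G0 X155.5404 Y48.5370
M3 S376
G01 X156.7577 Y38.5514 F2397
G01 X149.7096 Y31.3738
G01 X139.7035 Y32.4090
G01 X134.2742 Y40.8775
G01 X137.5100 Y50.4024
G01 X146.9744 Y53.8112
G01 X155.5404 Y48.5370
M5
G0 X138.4613 Y43.7014
M3 S376
G01 X152.0056 Y79.6401 F2397
G01 X174.7637 Y38.0706
G01 X67.0382 Y110.0589
M5
G0 X23.5548 Y111.5907
M3 S376
G01 X7.1564 Y48.5118 F2397
G01 X160.3584 Y34.2517
G01 X162.8567 Y16.7898
G01 X160.3200 Y21.6044
G01 X134.9319 Y8.0782
M5
G0 X152.0573 Y108.9693
M3 S376
G01 X171.6269 Y24.5165 F2397
G01 X115.9790 Y47.1647
G01 X152.0573 Y108.9693
M5
G0 X167.3308 Y76.3984
M3 S376
G01 X154.2710 Y73.0779 F2397
G01 X171.1918 Y25.2527
G01 X171.6390 Y50.3352
M5
G0 X47.5949 Y22.4597
M3 S376
G01 X54.3117 Y23.2969 F2397
G01 X57.2465 Y31.7006
G01 X57.0484 Y45.2549
G01 X54.3666 Y61.5437
G01 X49.8503 Y78.1508
G01 X44.1485 Y92.6602
G01 X37.9105 Y102.6559
G01 X31.7854 Y105.7217
M5
G0 X0.0000 Y0.0000

1 u = 1 mm; y_m = 118.9454 − y.

[1] `<path>` regular polygon, #000000→score S376 F2397: (155.5404,48.5370) → (156.7577,38.5514) → (149.7096,31.3738) → (139.7035,32.4090) → (134.2742,40.8775) → (137.5100,50.4024) → (146.9744,53.8112) → (155.5404,48.5370) (closed)

[2] `<polyline>` open polyline, #000000→score S376 F2397: (138.4613,43.7014) → (152.0056,79.6401) → (174.7637,38.0706) → (67.0382,110.0589)

[3] `<polyline>` open polyline, #000000→score S376 F2397: (23.5548,111.5907) → (7.1564,48.5118) → (160.3584,34.2517) → (162.8567,16.7898) → (160.3200,21.6044) → (134.9319,8.0782)

[4] `<path>` closed polygon, #000000→score S376 F2397: (152.0573,108.9693) → (171.6269,24.5165) → (115.9790,47.1647) → (152.0573,108.9693) (closed)

[5] `<path>` open polyline, #000000→score S376 F2397: (167.3308,76.3984) → (154.2710,73.0779) → (171.1918,25.2527) → (171.6390,50.3352)

[6] `<path>` cubic bezier, #000000→score S376 F2397: (47.5949,22.4597) → (54.3117,23.2969) → (57.2465,31.7006) → (57.0484,45.2549) → (54.3666,61.5437) → (49.8503,78.1508) → (44.1485,92.6602) → (37.9105,102.6559) → (31.7854,105.7217)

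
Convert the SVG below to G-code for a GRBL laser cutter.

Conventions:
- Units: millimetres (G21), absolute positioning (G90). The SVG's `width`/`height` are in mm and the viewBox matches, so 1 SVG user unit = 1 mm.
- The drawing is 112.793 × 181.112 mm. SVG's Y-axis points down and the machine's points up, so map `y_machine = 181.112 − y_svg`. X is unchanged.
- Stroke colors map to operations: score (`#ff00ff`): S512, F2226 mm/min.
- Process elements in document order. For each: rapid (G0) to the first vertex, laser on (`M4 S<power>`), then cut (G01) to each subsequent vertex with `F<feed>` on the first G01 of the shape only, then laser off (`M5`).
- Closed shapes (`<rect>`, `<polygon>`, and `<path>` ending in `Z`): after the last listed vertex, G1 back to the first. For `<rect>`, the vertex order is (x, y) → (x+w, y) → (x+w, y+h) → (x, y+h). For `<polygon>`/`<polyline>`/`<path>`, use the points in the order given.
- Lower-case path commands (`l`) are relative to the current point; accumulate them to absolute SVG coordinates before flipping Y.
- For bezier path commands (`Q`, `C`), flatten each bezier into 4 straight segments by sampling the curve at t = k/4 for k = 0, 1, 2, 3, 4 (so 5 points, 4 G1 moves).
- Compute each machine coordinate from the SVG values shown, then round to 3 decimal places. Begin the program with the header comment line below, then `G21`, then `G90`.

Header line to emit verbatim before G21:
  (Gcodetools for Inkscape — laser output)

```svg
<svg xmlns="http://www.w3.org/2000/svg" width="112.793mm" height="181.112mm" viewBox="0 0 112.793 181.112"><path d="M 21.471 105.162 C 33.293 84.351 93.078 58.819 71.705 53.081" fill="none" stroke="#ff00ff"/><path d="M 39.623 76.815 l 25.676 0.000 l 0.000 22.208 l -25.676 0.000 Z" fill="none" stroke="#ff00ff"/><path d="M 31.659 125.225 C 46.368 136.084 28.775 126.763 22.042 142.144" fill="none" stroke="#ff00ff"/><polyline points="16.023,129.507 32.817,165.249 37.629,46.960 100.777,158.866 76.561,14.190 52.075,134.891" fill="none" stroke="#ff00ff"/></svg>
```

Since the viewBox matches the mm dimensions, user units are millimetres directly. The only transform is the Y-flip y_m = 181.112 − y_svg.

Shape 1 is a cubic bezier drawn with `<path>`. Its stroke #ff00ff means score at S512, F2226. After flipping Y the toolpath is (21.471,75.950) → (37.313,92.060) → (59.036,107.643) → (74.535,120.399) → (71.705,128.031).

Shape 2 is a rectangle drawn with `<path>`. Its stroke #ff00ff means score at S512, F2226. After flipping Y the toolpath is (39.623,104.297) → (65.299,104.297) → (65.299,82.089) → (39.623,82.089) → (39.623,104.297), returning to the start.

Shape 3 is a cubic bezier drawn with `<path>`. Its stroke #ff00ff means score at S512, F2226. After flipping Y the toolpath is (31.659,55.887) → (37.309,50.825) → (34.891,49.123) → (28.454,46.573) → (22.042,38.968).

Shape 4 is a open polyline drawn with `<polyline>`. Its stroke #ff00ff means score at S512, F2226. After flipping Y the toolpath is (16.023,51.605) → (32.817,15.863) → (37.629,134.152) → (100.777,22.246) → (76.561,166.922) → (52.075,46.221).

(Gcodetools for Inkscape — laser output)
G21
G90
G0 X21.471 Y75.950
M4 S512
G01 X37.313 Y92.060 F2226
G01 X59.036 Y107.643
G01 X74.535 Y120.399
G01 X71.705 Y128.031
M5
G0 X39.623 Y104.297
M4 S512
G01 X65.299 Y104.297 F2226
G01 X65.299 Y82.089
G01 X39.623 Y82.089
G01 X39.623 Y104.297
M5
G0 X31.659 Y55.887
M4 S512
G01 X37.309 Y50.825 F2226
G01 X34.891 Y49.123
G01 X28.454 Y46.573
G01 X22.042 Y38.968
M5
G0 X16.023 Y51.605
M4 S512
G01 X32.817 Y15.863 F2226
G01 X37.629 Y134.152
G01 X100.777 Y22.246
G01 X76.561 Y166.922
G01 X52.075 Y46.221
M5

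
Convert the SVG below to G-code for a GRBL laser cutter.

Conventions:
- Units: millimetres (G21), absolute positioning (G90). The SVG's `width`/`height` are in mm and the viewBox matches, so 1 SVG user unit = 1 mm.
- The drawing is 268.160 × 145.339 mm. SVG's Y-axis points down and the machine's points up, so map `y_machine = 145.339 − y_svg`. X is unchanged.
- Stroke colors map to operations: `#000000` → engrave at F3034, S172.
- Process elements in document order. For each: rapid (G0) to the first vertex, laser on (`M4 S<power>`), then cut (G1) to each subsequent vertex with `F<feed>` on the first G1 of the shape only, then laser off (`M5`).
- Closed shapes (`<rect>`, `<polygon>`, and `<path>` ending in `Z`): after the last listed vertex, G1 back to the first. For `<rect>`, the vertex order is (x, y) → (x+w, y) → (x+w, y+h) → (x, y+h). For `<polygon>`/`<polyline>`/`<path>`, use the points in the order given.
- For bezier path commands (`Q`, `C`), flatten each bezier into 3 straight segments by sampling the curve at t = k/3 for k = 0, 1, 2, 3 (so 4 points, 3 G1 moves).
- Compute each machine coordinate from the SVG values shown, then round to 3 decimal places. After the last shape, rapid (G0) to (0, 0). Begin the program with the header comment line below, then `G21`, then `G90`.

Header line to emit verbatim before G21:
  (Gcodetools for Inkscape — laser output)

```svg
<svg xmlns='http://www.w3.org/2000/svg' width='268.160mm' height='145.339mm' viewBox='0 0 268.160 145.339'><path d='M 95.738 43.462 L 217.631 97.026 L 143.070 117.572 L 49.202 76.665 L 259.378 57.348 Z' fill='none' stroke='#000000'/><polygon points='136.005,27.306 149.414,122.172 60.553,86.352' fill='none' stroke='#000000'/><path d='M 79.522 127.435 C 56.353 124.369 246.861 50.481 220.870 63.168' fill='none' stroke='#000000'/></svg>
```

(Gcodetools for Inkscape — laser output)
G21
G90
G0 X95.738 Y101.877
M4 S172
G1 X217.631 Y48.313 F3034
G1 X143.070 Y27.767
G1 X49.202 Y68.674
G1 X259.378 Y87.991
G1 X95.738 Y101.877
M5
G0 X136.005 Y118.033
M4 S172
G1 X149.414 Y23.167 F3034
G1 X60.553 Y58.987
G1 X136.005 Y118.033
M5
G0 X79.522 Y17.904
M4 S172
G1 X111.646 Y38.748 F3034
G1 X190.627 Y71.829
G1 X220.870 Y82.171
M5
G0 X0.000 Y0.000

1 u = 1 mm; y_m = 145.339 − y.

[1] `<path>` closed polygon, #000000→engrave S172 F3034: (95.738,101.877) → (217.631,48.313) → (143.070,27.767) → (49.202,68.674) → (259.378,87.991) → (95.738,101.877) (closed)

[2] `<polygon>` regular polygon, #000000→engrave S172 F3034: (136.005,118.033) → (149.414,23.167) → (60.553,58.987) → (136.005,118.033) (closed)

[3] `<path>` cubic bezier, #000000→engrave S172 F3034: (79.522,17.904) → (111.646,38.748) → (190.627,71.829) → (220.870,82.171)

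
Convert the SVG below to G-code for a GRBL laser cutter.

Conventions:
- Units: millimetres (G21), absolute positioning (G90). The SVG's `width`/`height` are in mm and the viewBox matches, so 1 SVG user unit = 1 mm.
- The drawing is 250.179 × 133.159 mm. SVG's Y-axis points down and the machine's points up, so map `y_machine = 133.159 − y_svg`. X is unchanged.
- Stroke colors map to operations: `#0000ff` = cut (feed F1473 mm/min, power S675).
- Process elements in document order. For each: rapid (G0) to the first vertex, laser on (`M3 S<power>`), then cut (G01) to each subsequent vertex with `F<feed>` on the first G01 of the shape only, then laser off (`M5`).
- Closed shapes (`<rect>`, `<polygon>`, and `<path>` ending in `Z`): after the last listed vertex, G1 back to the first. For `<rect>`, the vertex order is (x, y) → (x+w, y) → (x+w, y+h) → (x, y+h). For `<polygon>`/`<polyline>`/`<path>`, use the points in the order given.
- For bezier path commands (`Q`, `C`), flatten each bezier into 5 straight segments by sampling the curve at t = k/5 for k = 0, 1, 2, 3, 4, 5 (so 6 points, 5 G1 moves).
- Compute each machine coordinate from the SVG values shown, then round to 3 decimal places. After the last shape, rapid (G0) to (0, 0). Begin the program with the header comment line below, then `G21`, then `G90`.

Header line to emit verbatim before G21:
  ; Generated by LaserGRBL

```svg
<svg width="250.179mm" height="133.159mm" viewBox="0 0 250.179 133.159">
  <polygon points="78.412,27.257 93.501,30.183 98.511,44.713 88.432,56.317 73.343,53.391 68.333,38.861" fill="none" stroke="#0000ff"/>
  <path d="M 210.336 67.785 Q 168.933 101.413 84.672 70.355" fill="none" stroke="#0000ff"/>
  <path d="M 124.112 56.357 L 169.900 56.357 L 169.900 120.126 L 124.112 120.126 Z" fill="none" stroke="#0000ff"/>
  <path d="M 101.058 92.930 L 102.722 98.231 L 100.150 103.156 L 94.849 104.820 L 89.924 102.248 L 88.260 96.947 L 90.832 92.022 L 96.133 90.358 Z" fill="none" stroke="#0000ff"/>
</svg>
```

1 u = 1 mm; y_m = 133.159 − y.

[1] `<polygon>` regular polygon, #0000ff→cut S675 F1473: (78.412,105.902) → (93.501,102.976) → (98.511,88.446) → (88.432,76.842) → (73.343,79.768) → (68.333,94.298) → (78.412,105.902) (closed)

[2] `<path>` quadratic bezier, #0000ff→cut S675 F1473: (210.336,65.374) → (192.060,54.510) → (170.356,48.821) → (145.224,48.307) → (116.662,52.968) → (84.672,62.804)

[3] `<path>` rectangle, #0000ff→cut S675 F1473: (124.112,76.802) → (169.900,76.802) → (169.900,13.033) → (124.112,13.033) → (124.112,76.802) (closed)

[4] `<path>` regular polygon, #0000ff→cut S675 F1473: (101.058,40.229) → (102.722,34.928) → (100.150,30.003) → (94.849,28.339) → (89.924,30.911) → (88.260,36.212) → (90.832,41.137) → (96.133,42.801) → (101.058,40.229) (closed)

; Generated by LaserGRBL
G21
G90
G0 X78.412 Y105.902
M3 S675
G01 X93.501 Y102.976 F1473
G01 X98.511 Y88.446
G01 X88.432 Y76.842
G01 X73.343 Y79.768
G01 X68.333 Y94.298
G01 X78.412 Y105.902
M5
G0 X210.336 Y65.374
M3 S675
G01 X192.060 Y54.510 F1473
G01 X170.356 Y48.821
G01 X145.224 Y48.307
G01 X116.662 Y52.968
G01 X84.672 Y62.804
M5
G0 X124.112 Y76.802
M3 S675
G01 X169.900 Y76.802 F1473
G01 X169.900 Y13.033
G01 X124.112 Y13.033
G01 X124.112 Y76.802
M5
G0 X101.058 Y40.229
M3 S675
G01 X102.722 Y34.928 F1473
G01 X100.150 Y30.003
G01 X94.849 Y28.339
G01 X89.924 Y30.911
G01 X88.260 Y36.212
G01 X90.832 Y41.137
G01 X96.133 Y42.801
G01 X101.058 Y40.229
M5
G0 X0.000 Y0.000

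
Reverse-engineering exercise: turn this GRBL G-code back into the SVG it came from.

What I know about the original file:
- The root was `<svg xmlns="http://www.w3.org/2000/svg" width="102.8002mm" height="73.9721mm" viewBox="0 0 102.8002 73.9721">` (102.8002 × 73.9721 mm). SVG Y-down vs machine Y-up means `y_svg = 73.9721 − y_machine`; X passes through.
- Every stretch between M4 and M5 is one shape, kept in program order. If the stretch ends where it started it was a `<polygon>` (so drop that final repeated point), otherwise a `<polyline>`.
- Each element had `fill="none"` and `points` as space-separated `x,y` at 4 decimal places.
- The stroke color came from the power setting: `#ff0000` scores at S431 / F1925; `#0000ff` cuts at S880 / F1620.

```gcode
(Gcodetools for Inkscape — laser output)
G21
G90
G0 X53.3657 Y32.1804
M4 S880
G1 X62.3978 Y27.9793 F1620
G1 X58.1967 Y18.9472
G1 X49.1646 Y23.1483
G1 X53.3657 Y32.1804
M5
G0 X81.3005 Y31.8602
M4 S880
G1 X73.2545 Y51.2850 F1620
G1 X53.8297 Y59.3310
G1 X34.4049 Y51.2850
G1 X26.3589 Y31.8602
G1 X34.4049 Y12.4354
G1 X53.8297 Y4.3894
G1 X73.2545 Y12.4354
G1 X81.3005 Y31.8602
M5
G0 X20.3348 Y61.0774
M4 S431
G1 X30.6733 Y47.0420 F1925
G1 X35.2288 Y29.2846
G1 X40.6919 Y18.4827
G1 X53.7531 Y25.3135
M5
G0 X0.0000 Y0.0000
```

Machine Y-up, SVG Y-down with viewBox height 73.9721, so y_svg = 73.9721 − y_machine; X carries over.

Run 1: S880 ⇒ cut layer `#0000ff`. The run returns to its start, so emit a `<polygon>` with points (Y-flipped): 53.3657,41.7917 62.3978,45.9928 58.1967,55.0249 49.1646,50.8238.

Run 2: S880 ⇒ cut layer `#0000ff`. The run returns to its start, so emit a `<polygon>` with points (Y-flipped): 81.3005,42.1119 73.2545,22.6871 53.8297,14.6411 34.4049,22.6871 26.3589,42.1119 34.4049,61.5367 53.8297,69.5827 73.2545,61.5367.

Run 3: the run's S431 means `#ff0000` (score). The run is open, so emit a `<polyline>` with points (Y-flipped): 20.3348,12.8947 30.6733,26.9301 35.2288,44.6875 40.6919,55.4894 53.7531,48.6586.

<svg xmlns="http://www.w3.org/2000/svg" width="102.8002mm" height="73.9721mm" viewBox="0 0 102.8002 73.9721">
  <polygon points="53.3657,41.7917 62.3978,45.9928 58.1967,55.0249 49.1646,50.8238" fill="none" stroke="#0000ff"/>
  <polygon points="81.3005,42.1119 73.2545,22.6871 53.8297,14.6411 34.4049,22.6871 26.3589,42.1119 34.4049,61.5367 53.8297,69.5827 73.2545,61.5367" fill="none" stroke="#0000ff"/>
  <polyline points="20.3348,12.8947 30.6733,26.9301 35.2288,44.6875 40.6919,55.4894 53.7531,48.6586" fill="none" stroke="#ff0000"/>
</svg>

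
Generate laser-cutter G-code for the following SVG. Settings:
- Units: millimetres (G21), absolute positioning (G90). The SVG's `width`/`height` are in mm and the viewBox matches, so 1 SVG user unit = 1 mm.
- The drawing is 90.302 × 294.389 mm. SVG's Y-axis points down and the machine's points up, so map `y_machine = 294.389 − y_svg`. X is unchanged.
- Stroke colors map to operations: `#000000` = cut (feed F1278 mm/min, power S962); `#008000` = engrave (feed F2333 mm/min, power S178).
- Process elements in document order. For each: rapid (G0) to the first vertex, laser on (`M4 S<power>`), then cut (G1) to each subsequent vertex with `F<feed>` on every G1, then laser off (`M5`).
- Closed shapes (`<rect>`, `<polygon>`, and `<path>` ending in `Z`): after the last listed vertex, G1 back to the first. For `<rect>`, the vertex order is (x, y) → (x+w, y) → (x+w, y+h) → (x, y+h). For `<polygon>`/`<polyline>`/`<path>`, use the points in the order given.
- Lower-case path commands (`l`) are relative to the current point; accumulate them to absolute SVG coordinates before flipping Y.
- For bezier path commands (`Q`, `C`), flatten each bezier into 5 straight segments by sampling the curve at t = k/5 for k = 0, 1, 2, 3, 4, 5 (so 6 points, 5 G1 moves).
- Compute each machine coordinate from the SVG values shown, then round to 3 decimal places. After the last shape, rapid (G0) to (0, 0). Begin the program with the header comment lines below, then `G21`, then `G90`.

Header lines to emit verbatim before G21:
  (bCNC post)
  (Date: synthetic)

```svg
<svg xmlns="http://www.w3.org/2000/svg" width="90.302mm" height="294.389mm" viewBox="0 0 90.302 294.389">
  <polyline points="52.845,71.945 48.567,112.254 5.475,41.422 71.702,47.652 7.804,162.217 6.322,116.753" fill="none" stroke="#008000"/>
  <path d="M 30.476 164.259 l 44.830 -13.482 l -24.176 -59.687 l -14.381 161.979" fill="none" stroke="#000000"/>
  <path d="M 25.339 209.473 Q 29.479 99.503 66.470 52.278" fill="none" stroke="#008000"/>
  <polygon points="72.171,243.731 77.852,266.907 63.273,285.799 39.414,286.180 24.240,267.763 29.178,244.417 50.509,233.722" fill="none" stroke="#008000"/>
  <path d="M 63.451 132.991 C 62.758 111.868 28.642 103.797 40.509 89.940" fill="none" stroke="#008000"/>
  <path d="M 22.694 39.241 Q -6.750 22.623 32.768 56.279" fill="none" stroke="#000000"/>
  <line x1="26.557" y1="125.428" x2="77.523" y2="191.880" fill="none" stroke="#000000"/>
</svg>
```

1 u = 1 mm; y_m = 294.389 − y.

[1] `<polyline>` open polyline, #008000→engrave S178 F2333: (52.845,222.444) → (48.567,182.135) → (5.475,252.967) → (71.702,246.737) → (7.804,132.172) → (6.322,177.636)

[2] `<path>` open polyline, #000000→cut S962 F1278: (30.476,130.130) → (75.306,143.612) → (51.130,203.299) → (36.749,41.320)

[3] `<path>` quadratic bezier, #008000→engrave S178 F2333: (25.339,84.916) → (28.309,126.394) → (33.907,162.853) → (42.133,194.292) → (52.988,220.711) → (66.470,242.111)

[4] `<polygon>` regular polygon, #008000→engrave S178 F2333: (72.171,50.658) → (77.852,27.482) → (63.273,8.590) → (39.414,8.209) → (24.240,26.626) → (29.178,49.972) → (50.509,60.667) → (72.171,50.658) (closed)

[5] `<path>` cubic bezier, #008000→engrave S178 F2333: (63.451,161.398) → (59.660,172.656) → (51.658,181.686) → (43.258,189.392) → (38.272,196.678) → (40.509,204.449)

[6] `<path>` quadratic bezier, #000000→cut S962 F1278: (22.694,255.148) → (13.675,259.784) → (10.173,260.399) → (12.188,256.991) → (19.719,249.561) → (32.768,238.110)

[7] `<line>` line segment, #000000→cut S962 F1278: (26.557,168.961) → (77.523,102.509)

(bCNC post)
(Date: synthetic)
G21
G90
G0 X52.845 Y222.444
M4 S178
G1 X48.567 Y182.135 F2333
G1 X5.475 Y252.967 F2333
G1 X71.702 Y246.737 F2333
G1 X7.804 Y132.172 F2333
G1 X6.322 Y177.636 F2333
M5
G0 X30.476 Y130.130
M4 S962
G1 X75.306 Y143.612 F1278
G1 X51.130 Y203.299 F1278
G1 X36.749 Y41.320 F1278
M5
G0 X25.339 Y84.916
M4 S178
G1 X28.309 Y126.394 F2333
G1 X33.907 Y162.853 F2333
G1 X42.133 Y194.292 F2333
G1 X52.988 Y220.711 F2333
G1 X66.470 Y242.111 F2333
M5
G0 X72.171 Y50.658
M4 S178
G1 X77.852 Y27.482 F2333
G1 X63.273 Y8.590 F2333
G1 X39.414 Y8.209 F2333
G1 X24.240 Y26.626 F2333
G1 X29.178 Y49.972 F2333
G1 X50.509 Y60.667 F2333
G1 X72.171 Y50.658 F2333
M5
G0 X63.451 Y161.398
M4 S178
G1 X59.660 Y172.656 F2333
G1 X51.658 Y181.686 F2333
G1 X43.258 Y189.392 F2333
G1 X38.272 Y196.678 F2333
G1 X40.509 Y204.449 F2333
M5
G0 X22.694 Y255.148
M4 S962
G1 X13.675 Y259.784 F1278
G1 X10.173 Y260.399 F1278
G1 X12.188 Y256.991 F1278
G1 X19.719 Y249.561 F1278
G1 X32.768 Y238.110 F1278
M5
G0 X26.557 Y168.961
M4 S962
G1 X77.523 Y102.509 F1278
M5
G0 X0.000 Y0.000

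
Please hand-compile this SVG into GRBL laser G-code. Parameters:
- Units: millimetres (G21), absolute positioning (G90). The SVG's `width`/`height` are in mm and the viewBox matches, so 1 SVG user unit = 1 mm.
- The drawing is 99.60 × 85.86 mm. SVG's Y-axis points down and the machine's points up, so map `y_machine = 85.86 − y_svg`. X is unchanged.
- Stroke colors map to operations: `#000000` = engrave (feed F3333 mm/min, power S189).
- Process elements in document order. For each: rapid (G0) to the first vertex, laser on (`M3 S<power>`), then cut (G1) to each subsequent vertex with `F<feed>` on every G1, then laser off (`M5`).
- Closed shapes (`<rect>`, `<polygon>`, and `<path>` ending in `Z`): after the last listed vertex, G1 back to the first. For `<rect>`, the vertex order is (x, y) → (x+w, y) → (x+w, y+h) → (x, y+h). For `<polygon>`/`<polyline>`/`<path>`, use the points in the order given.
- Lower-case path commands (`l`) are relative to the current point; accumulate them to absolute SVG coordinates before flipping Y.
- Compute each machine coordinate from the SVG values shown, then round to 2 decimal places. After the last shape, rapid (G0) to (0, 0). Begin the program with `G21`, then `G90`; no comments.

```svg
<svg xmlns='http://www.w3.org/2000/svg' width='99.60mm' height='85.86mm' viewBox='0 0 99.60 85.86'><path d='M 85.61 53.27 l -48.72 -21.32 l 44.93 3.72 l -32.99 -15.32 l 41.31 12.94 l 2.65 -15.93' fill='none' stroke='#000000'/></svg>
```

Since the viewBox matches the mm dimensions, user units are millimetres directly. The only transform is the Y-flip y_m = 85.86 − y_svg.

Shape 1 is a open polyline drawn with `<path>`. Its stroke #000000 means engrave at S189, F3333. After flipping Y the toolpath is (85.61,32.59) → (36.89,53.91) → (81.82,50.19) → (48.83,65.51) → (90.14,52.57) → (92.79,68.50).

G21
G90
G0 X85.61 Y32.59
M3 S189
G1 X36.89 Y53.91 F3333
G1 X81.82 Y50.19 F3333
G1 X48.83 Y65.51 F3333
G1 X90.14 Y52.57 F3333
G1 X92.79 Y68.50 F3333
M5
G0 X0.00 Y0.00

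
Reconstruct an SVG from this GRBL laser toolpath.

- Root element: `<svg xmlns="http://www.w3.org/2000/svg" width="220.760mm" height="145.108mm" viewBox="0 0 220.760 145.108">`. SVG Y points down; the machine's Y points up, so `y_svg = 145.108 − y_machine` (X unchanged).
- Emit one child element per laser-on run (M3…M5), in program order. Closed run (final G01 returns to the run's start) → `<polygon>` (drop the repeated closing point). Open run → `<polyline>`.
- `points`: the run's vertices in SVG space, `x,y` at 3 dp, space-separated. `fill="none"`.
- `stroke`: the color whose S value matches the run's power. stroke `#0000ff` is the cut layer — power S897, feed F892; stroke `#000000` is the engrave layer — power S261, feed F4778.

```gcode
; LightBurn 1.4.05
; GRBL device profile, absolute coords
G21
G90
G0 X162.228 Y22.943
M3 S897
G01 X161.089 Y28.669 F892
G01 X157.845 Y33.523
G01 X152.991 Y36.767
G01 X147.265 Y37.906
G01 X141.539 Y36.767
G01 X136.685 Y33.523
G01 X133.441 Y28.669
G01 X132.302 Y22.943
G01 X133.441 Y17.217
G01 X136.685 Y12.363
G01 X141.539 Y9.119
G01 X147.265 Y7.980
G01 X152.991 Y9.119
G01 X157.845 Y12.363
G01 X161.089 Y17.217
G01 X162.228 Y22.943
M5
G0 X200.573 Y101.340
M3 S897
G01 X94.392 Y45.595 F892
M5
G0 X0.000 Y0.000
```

<svg xmlns="http://www.w3.org/2000/svg" width="220.760mm" height="145.108mm" viewBox="0 0 220.760 145.108">
  <polygon points="162.228,122.165 161.089,116.439 157.845,111.585 152.991,108.341 147.265,107.202 141.539,108.341 136.685,111.585 133.441,116.439 132.302,122.165 133.441,127.891 136.685,132.745 141.539,135.989 147.265,137.128 152.991,135.989 157.845,132.745 161.089,127.891" fill="none" stroke="#0000ff"/>
  <polyline points="200.573,43.768 94.392,99.513" fill="none" stroke="#0000ff"/>
</svg>

Machine Y-up, SVG Y-down with viewBox height 145.108, so y_svg = 145.108 − y_machine; X carries over. Every run uses S897, so all elements get stroke `#0000ff` (cut).

Run 1: The run returns to its start, so emit a `<polygon>` with points (Y-flipped): 162.228,122.165 161.089,116.439 157.845,111.585 152.991,108.341 147.265,107.202 141.539,108.341 136.685,111.585 133.441,116.439 132.302,122.165 133.441,127.891 136.685,132.745 141.539,135.989 147.265,137.128 152.991,135.989 157.845,132.745 161.089,127.891.

Run 2: The run is open, so emit a `<polyline>` with points (Y-flipped): 200.573,43.768 94.392,99.513.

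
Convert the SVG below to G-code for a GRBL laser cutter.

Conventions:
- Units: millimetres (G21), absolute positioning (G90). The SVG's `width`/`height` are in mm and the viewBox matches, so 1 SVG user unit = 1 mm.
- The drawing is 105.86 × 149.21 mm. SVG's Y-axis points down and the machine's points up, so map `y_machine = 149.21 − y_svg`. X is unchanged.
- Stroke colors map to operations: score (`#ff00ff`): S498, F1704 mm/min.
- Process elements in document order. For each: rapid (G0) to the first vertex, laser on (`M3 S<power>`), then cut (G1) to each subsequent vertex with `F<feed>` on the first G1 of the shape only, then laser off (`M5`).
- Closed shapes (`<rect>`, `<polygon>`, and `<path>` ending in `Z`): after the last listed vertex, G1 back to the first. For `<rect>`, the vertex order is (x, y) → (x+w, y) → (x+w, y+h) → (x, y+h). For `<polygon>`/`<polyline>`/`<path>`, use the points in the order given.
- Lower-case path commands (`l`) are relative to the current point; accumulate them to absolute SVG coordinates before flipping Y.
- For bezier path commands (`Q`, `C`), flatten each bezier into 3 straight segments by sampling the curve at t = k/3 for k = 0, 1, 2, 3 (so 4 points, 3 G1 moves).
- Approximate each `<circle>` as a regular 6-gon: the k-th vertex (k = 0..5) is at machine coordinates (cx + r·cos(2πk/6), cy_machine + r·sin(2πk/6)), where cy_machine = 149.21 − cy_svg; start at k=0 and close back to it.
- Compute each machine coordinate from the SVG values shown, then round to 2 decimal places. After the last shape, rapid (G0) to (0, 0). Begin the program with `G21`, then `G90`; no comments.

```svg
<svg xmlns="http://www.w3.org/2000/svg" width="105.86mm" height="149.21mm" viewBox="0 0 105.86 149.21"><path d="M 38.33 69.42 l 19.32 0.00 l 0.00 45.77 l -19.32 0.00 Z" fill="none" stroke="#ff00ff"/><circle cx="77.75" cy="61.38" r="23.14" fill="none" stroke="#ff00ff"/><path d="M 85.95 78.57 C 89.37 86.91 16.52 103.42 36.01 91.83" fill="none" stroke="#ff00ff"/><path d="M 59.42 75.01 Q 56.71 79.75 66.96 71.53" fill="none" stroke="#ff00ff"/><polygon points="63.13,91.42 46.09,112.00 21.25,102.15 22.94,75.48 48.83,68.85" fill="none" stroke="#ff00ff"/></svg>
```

Since the viewBox matches the mm dimensions, user units are millimetres directly. The only transform is the Y-flip y_m = 149.21 − y_svg.

Shape 1 is a rectangle drawn with `<path>`. Its stroke #ff00ff means score at S498, F1704. After flipping Y the toolpath is (38.33,79.79) → (57.65,79.79) → (57.65,34.02) → (38.33,34.02) → (38.33,79.79), returning to the start.

Shape 2 is a circle drawn with `<circle>`. Its stroke #ff00ff means score at S498, F1704. After flipping Y the toolpath is (100.89,87.83) → (89.32,107.87) → (66.18,107.87) → (54.61,87.83) → (66.18,67.79) → (89.32,67.79) → (100.89,87.83), returning to the start.

Shape 3 is a cubic bezier drawn with `<path>`. Its stroke #ff00ff means score at S498, F1704. After flipping Y the toolpath is (85.95,70.64) → (70.19,60.92) → (41.06,53.81) → (36.01,57.38).

Shape 4 is a quadratic bezier drawn with `<path>`. Its stroke #ff00ff means score at S498, F1704. After flipping Y the toolpath is (59.42,74.20) → (59.05,72.48) → (61.57,73.64) → (66.96,77.68).

Shape 5 is a regular polygon drawn with `<polygon>`. Its stroke #ff00ff means score at S498, F1704. After flipping Y the toolpath is (63.13,57.79) → (46.09,37.21) → (21.25,47.06) → (22.94,73.73) → (48.83,80.36) → (63.13,57.79), returning to the start.

G21
G90
G0 X38.33 Y79.79
M3 S498
G1 X57.65 Y79.79 F1704
G1 X57.65 Y34.02
G1 X38.33 Y34.02
G1 X38.33 Y79.79
M5
G0 X100.89 Y87.83
M3 S498
G1 X89.32 Y107.87 F1704
G1 X66.18 Y107.87
G1 X54.61 Y87.83
G1 X66.18 Y67.79
G1 X89.32 Y67.79
G1 X100.89 Y87.83
M5
G0 X85.95 Y70.64
M3 S498
G1 X70.19 Y60.92 F1704
G1 X41.06 Y53.81
G1 X36.01 Y57.38
M5
G0 X59.42 Y74.20
M3 S498
G1 X59.05 Y72.48 F1704
G1 X61.57 Y73.64
G1 X66.96 Y77.68
M5
G0 X63.13 Y57.79
M3 S498
G1 X46.09 Y37.21 F1704
G1 X21.25 Y47.06
G1 X22.94 Y73.73
G1 X48.83 Y80.36
G1 X63.13 Y57.79
M5
G0 X0.00 Y0.00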